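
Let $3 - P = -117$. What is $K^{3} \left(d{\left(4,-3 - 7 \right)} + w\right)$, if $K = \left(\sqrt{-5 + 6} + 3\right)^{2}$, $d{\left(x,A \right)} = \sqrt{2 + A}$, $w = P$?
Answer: $491520 + 8192 i \sqrt{2} \approx 4.9152 \cdot 10^{5} + 11585.0 i$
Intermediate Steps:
$P = 120$ ($P = 3 - -117 = 3 + 117 = 120$)
$w = 120$
$K = 16$ ($K = \left(\sqrt{1} + 3\right)^{2} = \left(1 + 3\right)^{2} = 4^{2} = 16$)
$K^{3} \left(d{\left(4,-3 - 7 \right)} + w\right) = 16^{3} \left(\sqrt{2 - 10} + 120\right) = 4096 \left(\sqrt{2 - 10} + 120\right) = 4096 \left(\sqrt{-8} + 120\right) = 4096 \left(2 i \sqrt{2} + 120\right) = 4096 \left(120 + 2 i \sqrt{2}\right) = 491520 + 8192 i \sqrt{2}$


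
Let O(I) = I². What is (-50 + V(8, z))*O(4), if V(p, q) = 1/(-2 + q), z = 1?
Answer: -816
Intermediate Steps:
(-50 + V(8, z))*O(4) = (-50 + 1/(-2 + 1))*4² = (-50 + 1/(-1))*16 = (-50 - 1)*16 = -51*16 = -816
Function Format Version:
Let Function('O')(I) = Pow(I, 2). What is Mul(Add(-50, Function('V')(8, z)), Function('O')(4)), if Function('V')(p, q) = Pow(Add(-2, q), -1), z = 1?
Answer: -816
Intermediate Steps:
Mul(Add(-50, Function('V')(8, z)), Function('O')(4)) = Mul(Add(-50, Pow(Add(-2, 1), -1)), Pow(4, 2)) = Mul(Add(-50, Pow(-1, -1)), 16) = Mul(Add(-50, -1), 16) = Mul(-51, 16) = -816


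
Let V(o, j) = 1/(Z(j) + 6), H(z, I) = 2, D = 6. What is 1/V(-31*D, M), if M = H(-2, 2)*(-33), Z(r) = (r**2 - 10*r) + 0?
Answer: 5022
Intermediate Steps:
Z(r) = r**2 - 10*r
M = -66 (M = 2*(-33) = -66)
V(o, j) = 1/(6 + j*(-10 + j)) (V(o, j) = 1/(j*(-10 + j) + 6) = 1/(6 + j*(-10 + j)))
1/V(-31*D, M) = 1/(1/(6 - 66*(-10 - 66))) = 1/(1/(6 - 66*(-76))) = 1/(1/(6 + 5016)) = 1/(1/5022) = 5022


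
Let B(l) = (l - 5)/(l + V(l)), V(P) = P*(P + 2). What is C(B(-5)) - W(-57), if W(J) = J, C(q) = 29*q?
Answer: 28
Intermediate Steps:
V(P) = P*(2 + P)
B(l) = (-5 + l)/(l + l*(2 + l)) (B(l) = (l - 5)/(l + l*(2 + l)) = (-5 + l)/(l + l*(2 + l)))
C(B(-5)) - W(-57) = 29*((-5 - 5)/((-5)*(3 - 5))) - 1*(-57) = 29*(-⅕*(-10)/(-2)) + 57 = 29*(-⅕*(-½)*(-10)) + 57 = 29*(-1) + 57 = -29 + 57 = 28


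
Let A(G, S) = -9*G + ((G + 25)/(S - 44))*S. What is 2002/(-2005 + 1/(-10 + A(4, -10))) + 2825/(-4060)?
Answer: -551391/325438 ≈ -1.6943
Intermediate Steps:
A(G, S) = -9*G + S*(25 + G)/(-44 + S) (A(G, S) = -9*G + ((25 + G)/(-44 + S))*S = -9*G + S*(25 + G)/(-44 + S))
2002/(-2005 + 1/(-10 + A(4, -10))) + 2825/(-4060) = 2002/(-2005 + 1/(-10 + (25*(-10) + 396*4 - 8*4*(-10))/(-44 - 10))) + 2825/(-4060) = 2002/(-2005 + 1/(-10 + (-250 + 1584 + 320)/(-54))) + 2825*(-1/4060) = 2002/(-2005 + 1/(-10 - 1/54*1654)) - 565/812 = 2002/(-2005 + 1/(-10 - 827/27)) - 565/812 = 2002/(-2005 + 1/(-1097/27)) - 565/812 = 2002/(-2005 - 27/1097) - 565/812 = 2002/(-2199512/1097) - 565/812 = 2002*(-1097/2199512) - 565/812 = -156871/157108 - 565/812 = -551391/325438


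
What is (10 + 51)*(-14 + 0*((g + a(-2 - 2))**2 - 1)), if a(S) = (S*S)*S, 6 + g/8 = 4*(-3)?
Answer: -854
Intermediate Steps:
g = -144 (g = -48 + 8*(4*(-3)) = -48 + 8*(-12) = -48 - 96 = -144)
a(S) = S**3 (a(S) = S**2*S = S**3)
(10 + 51)*(-14 + 0*((g + a(-2 - 2))**2 - 1)) = (10 + 51)*(-14 + 0*((-144 + (-2 - 2)**3)**2 - 1)) = 61*(-14 + 0*((-144 + (-4)**3)**2 - 1)) = 61*(-14 + 0*((-144 - 64)**2 - 1)) = 61*(-14 + 0*((-208)**2 - 1)) = 61*(-14 + 0*(43264 - 1)) = 61*(-14 + 0*43263) = 61*(-14 + 0) = 61*(-14) = -854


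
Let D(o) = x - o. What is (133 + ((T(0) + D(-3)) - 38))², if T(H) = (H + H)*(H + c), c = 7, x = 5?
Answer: 10609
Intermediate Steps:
D(o) = 5 - o
T(H) = 2*H*(7 + H) (T(H) = (H + H)*(H + 7) = (2*H)*(7 + H) = 2*H*(7 + H))
(133 + ((T(0) + D(-3)) - 38))² = (133 + ((2*0*(7 + 0) + (5 - 1*(-3))) - 38))² = (133 + ((2*0*7 + (5 + 3)) - 38))² = (133 + ((0 + 8) - 38))² = (133 + (8 - 38))² = (133 - 30)² = 103² = 10609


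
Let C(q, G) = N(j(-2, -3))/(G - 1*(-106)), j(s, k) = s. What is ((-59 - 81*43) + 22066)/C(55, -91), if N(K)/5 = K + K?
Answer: -13893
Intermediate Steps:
N(K) = 10*K (N(K) = 5*(K + K) = 5*(2*K) = 10*K)
C(q, G) = -20/(106 + G) (C(q, G) = (10*(-2))/(G - 1*(-106)) = -20/(G + 106) = -20/(106 + G))
((-59 - 81*43) + 22066)/C(55, -91) = ((-59 - 81*43) + 22066)/((-20/(106 - 91))) = ((-59 - 3483) + 22066)/((-20/15)) = (-3542 + 22066)/((-20*1/15)) = 18524/(-4/3) = 18524*(-¾) = -13893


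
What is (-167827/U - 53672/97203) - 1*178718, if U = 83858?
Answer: -1456795763993389/8151249174 ≈ -1.7872e+5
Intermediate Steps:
(-167827/U - 53672/97203) - 1*178718 = (-167827/83858 - 53672/97203) - 1*178718 = (-167827*1/83858 - 53672*1/97203) - 178718 = (-167827/83858 - 53672/97203) - 178718 = -20814114457/8151249174 - 178718 = -1456795763993389/8151249174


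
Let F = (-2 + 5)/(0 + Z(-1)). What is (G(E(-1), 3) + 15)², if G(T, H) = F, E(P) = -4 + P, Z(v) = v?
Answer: 144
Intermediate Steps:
F = -3 (F = (-2 + 5)/(0 - 1) = 3/(-1) = 3*(-1) = -3)
G(T, H) = -3
(G(E(-1), 3) + 15)² = (-3 + 15)² = 12² = 144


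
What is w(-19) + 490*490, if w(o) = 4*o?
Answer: 240024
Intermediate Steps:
w(-19) + 490*490 = 4*(-19) + 490*490 = -76 + 240100 = 240024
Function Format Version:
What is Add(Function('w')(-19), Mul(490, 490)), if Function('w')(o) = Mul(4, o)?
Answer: 240024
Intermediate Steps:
Add(Function('w')(-19), Mul(490, 490)) = Add(Mul(4, -19), Mul(490, 490)) = Add(-76, 240100) = 240024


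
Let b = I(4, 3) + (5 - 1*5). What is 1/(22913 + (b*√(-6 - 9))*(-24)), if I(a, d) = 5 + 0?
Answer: 22913/525221569 + 120*I*√15/525221569 ≈ 4.3625e-5 + 8.8488e-7*I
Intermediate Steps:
I(a, d) = 5
b = 5 (b = 5 + (5 - 1*5) = 5 + (5 - 5) = 5 + 0 = 5)
1/(22913 + (b*√(-6 - 9))*(-24)) = 1/(22913 + (5*√(-6 - 9))*(-24)) = 1/(22913 + (5*√(-15))*(-24)) = 1/(22913 + (5*(I*√15))*(-24)) = 1/(22913 + (5*I*√15)*(-24)) = 1/(22913 - 120*I*√15)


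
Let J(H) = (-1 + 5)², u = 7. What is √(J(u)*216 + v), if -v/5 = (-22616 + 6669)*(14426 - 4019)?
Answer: √829805601 ≈ 28806.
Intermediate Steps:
J(H) = 16 (J(H) = 4² = 16)
v = 829802145 (v = -5*(-22616 + 6669)*(14426 - 4019) = -(-79735)*10407 = -5*(-165960429) = 829802145)
√(J(u)*216 + v) = √(16*216 + 829802145) = √(3456 + 829802145) = √829805601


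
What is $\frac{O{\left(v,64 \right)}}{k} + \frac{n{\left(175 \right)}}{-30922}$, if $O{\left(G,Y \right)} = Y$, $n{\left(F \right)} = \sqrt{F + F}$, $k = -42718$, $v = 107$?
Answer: $- \frac{32}{21359} - \frac{5 \sqrt{14}}{30922} \approx -0.0021032$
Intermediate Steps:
$n{\left(F \right)} = \sqrt{2} \sqrt{F}$ ($n{\left(F \right)} = \sqrt{2 F} = \sqrt{2} \sqrt{F}$)
$\frac{O{\left(v,64 \right)}}{k} + \frac{n{\left(175 \right)}}{-30922} = \frac{64}{-42718} + \frac{\sqrt{2} \sqrt{175}}{-30922} = 64 \left(- \frac{1}{42718}\right) + \sqrt{2} \cdot 5 \sqrt{7} \left(- \frac{1}{30922}\right) = - \frac{32}{21359} + 5 \sqrt{14} \left(- \frac{1}{30922}\right) = - \frac{32}{21359} - \frac{5 \sqrt{14}}{30922}$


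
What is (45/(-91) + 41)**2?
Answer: 13586596/8281 ≈ 1640.7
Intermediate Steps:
(45/(-91) + 41)**2 = (45*(-1/91) + 41)**2 = (-45/91 + 41)**2 = (3686/91)**2 = 13586596/8281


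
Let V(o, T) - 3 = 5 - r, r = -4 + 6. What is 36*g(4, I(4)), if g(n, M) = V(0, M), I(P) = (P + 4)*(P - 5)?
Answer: 216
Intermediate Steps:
r = 2
I(P) = (-5 + P)*(4 + P) (I(P) = (4 + P)*(-5 + P) = (-5 + P)*(4 + P))
V(o, T) = 6 (V(o, T) = 3 + (5 - 1*2) = 3 + (5 - 2) = 3 + 3 = 6)
g(n, M) = 6
36*g(4, I(4)) = 36*6 = 216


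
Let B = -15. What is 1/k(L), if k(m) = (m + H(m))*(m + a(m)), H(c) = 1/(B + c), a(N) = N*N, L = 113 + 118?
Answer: 9/111420001 ≈ 8.0775e-8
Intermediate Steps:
L = 231
a(N) = N²
H(c) = 1/(-15 + c)
k(m) = (m + m²)*(m + 1/(-15 + m)) (k(m) = (m + 1/(-15 + m))*(m + m²) = (m + m²)*(m + 1/(-15 + m)))
1/k(L) = 1/(231*(1 + 231 + 231*(1 + 231)*(-15 + 231))/(-15 + 231)) = 1/(231*(1 + 231 + 231*232*216)/216) = 1/(231*(1/216)*(1 + 231 + 11575872)) = 1/(231*(1/216)*11576104) = 1/(111420001/9) = 9/111420001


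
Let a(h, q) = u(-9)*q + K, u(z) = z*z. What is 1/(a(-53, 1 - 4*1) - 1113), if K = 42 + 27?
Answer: -1/1287 ≈ -0.00077700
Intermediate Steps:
K = 69
u(z) = z**2
a(h, q) = 69 + 81*q (a(h, q) = (-9)**2*q + 69 = 81*q + 69 = 69 + 81*q)
1/(a(-53, 1 - 4*1) - 1113) = 1/((69 + 81*(1 - 4*1)) - 1113) = 1/((69 + 81*(1 - 4)) - 1113) = 1/((69 + 81*(-3)) - 1113) = 1/((69 - 243) - 1113) = 1/(-174 - 1113) = 1/(-1287) = -1/1287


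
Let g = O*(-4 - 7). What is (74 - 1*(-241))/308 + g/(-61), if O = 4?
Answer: 4681/2684 ≈ 1.7440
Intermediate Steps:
g = -44 (g = 4*(-4 - 7) = 4*(-11) = -44)
(74 - 1*(-241))/308 + g/(-61) = (74 - 1*(-241))/308 - 44/(-61) = (74 + 241)*(1/308) - 44*(-1/61) = 315*(1/308) + 44/61 = 45/44 + 44/61 = 4681/2684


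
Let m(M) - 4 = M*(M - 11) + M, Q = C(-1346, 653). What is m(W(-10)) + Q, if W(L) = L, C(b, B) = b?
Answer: -1142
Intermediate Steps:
Q = -1346
m(M) = 4 + M + M*(-11 + M) (m(M) = 4 + (M*(M - 11) + M) = 4 + (M*(-11 + M) + M) = 4 + (M + M*(-11 + M)) = 4 + M + M*(-11 + M))
m(W(-10)) + Q = (4 + (-10)**2 - 10*(-10)) - 1346 = (4 + 100 + 100) - 1346 = 204 - 1346 = -1142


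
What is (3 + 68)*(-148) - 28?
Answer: -10536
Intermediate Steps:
(3 + 68)*(-148) - 28 = 71*(-148) - 28 = -10508 - 28 = -10536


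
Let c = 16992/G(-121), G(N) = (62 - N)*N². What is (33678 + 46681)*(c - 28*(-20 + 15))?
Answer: 10048073609636/893101 ≈ 1.1251e+7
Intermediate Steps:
G(N) = N²*(62 - N)
c = 5664/893101 (c = 16992/(((-121)²*(62 - 1*(-121)))) = 16992/((14641*(62 + 121))) = 16992/((14641*183)) = 16992/2679303 = 16992*(1/2679303) = 5664/893101 ≈ 0.0063419)
(33678 + 46681)*(c - 28*(-20 + 15)) = (33678 + 46681)*(5664/893101 - 28*(-20 + 15)) = 80359*(5664/893101 - 28*(-5)) = 80359*(5664/893101 + 140) = 80359*(125039804/893101) = 10048073609636/893101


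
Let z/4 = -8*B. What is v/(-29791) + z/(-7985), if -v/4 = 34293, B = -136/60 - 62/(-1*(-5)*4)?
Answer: 16353034684/3568217025 ≈ 4.5830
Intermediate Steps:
B = -161/30 (B = -136*1/60 - 62/(5*4) = -34/15 - 62/20 = -34/15 - 62*1/20 = -34/15 - 31/10 = -161/30 ≈ -5.3667)
z = 2576/15 (z = 4*(-8*(-161/30)) = 4*(644/15) = 2576/15 ≈ 171.73)
v = -137172 (v = -4*34293 = -137172)
v/(-29791) + z/(-7985) = -137172/(-29791) + (2576/15)/(-7985) = -137172*(-1/29791) + (2576/15)*(-1/7985) = 137172/29791 - 2576/119775 = 16353034684/3568217025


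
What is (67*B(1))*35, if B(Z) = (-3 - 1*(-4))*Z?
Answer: 2345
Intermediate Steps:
B(Z) = Z (B(Z) = (-3 + 4)*Z = 1*Z = Z)
(67*B(1))*35 = (67*1)*35 = 67*35 = 2345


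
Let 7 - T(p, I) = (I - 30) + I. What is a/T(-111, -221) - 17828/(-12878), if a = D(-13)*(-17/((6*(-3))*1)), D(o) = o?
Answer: 75433489/55517058 ≈ 1.3587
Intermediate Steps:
T(p, I) = 37 - 2*I (T(p, I) = 7 - ((I - 30) + I) = 7 - ((-30 + I) + I) = 7 - (-30 + 2*I) = 7 + (30 - 2*I) = 37 - 2*I)
a = -221/18 (a = -(-221)/((6*(-3))*1) = -(-221)/((-18*1)) = -(-221)/(-18) = -(-221)*(-1)/18 = -13*17/18 = -221/18 ≈ -12.278)
a/T(-111, -221) - 17828/(-12878) = -221/(18*(37 - 2*(-221))) - 17828/(-12878) = -221/(18*(37 + 442)) - 17828*(-1/12878) = -221/18/479 + 8914/6439 = -221/18*1/479 + 8914/6439 = -221/8622 + 8914/6439 = 75433489/55517058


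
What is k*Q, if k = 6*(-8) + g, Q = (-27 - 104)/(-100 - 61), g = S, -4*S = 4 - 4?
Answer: -6288/161 ≈ -39.056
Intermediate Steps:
S = 0 (S = -(4 - 4)/4 = -¼*0 = 0)
g = 0
Q = 131/161 (Q = -131/(-161) = -131*(-1/161) = 131/161 ≈ 0.81366)
k = -48 (k = 6*(-8) + 0 = -48 + 0 = -48)
k*Q = -48*131/161 = -6288/161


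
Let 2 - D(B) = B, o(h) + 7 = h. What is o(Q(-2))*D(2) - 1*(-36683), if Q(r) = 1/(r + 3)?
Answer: 36683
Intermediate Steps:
Q(r) = 1/(3 + r)
o(h) = -7 + h
D(B) = 2 - B
o(Q(-2))*D(2) - 1*(-36683) = (-7 + 1/(3 - 2))*(2 - 1*2) - 1*(-36683) = (-7 + 1/1)*(2 - 2) + 36683 = (-7 + 1)*0 + 36683 = -6*0 + 36683 = 0 + 36683 = 36683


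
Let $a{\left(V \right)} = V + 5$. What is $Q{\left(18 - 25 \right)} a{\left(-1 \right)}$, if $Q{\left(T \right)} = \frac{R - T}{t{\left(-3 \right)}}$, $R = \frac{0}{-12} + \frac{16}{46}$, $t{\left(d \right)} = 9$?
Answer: $\frac{676}{207} \approx 3.2657$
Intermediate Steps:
$R = \frac{8}{23}$ ($R = 0 \left(- \frac{1}{12}\right) + 16 \cdot \frac{1}{46} = 0 + \frac{8}{23} = \frac{8}{23} \approx 0.34783$)
$a{\left(V \right)} = 5 + V$
$Q{\left(T \right)} = \frac{8}{207} - \frac{T}{9}$ ($Q{\left(T \right)} = \frac{\frac{8}{23} - T}{9} = \left(\frac{8}{23} - T\right) \frac{1}{9} = \frac{8}{207} - \frac{T}{9}$)
$Q{\left(18 - 25 \right)} a{\left(-1 \right)} = \left(\frac{8}{207} - \frac{18 - 25}{9}\right) \left(5 - 1\right) = \left(\frac{8}{207} - - \frac{7}{9}\right) 4 = \left(\frac{8}{207} + \frac{7}{9}\right) 4 = \frac{169}{207} \cdot 4 = \frac{676}{207}$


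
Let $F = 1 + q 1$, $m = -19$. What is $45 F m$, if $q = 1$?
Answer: $-1710$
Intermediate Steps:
$F = 2$ ($F = 1 + 1 \cdot 1 = 1 + 1 = 2$)
$45 F m = 45 \cdot 2 \left(-19\right) = 90 \left(-19\right) = -1710$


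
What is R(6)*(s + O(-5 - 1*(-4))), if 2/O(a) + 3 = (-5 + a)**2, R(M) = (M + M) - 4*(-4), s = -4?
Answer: -3640/33 ≈ -110.30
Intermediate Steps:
R(M) = 16 + 2*M (R(M) = 2*M + 16 = 16 + 2*M)
O(a) = 2/(-3 + (-5 + a)**2)
R(6)*(s + O(-5 - 1*(-4))) = (16 + 2*6)*(-4 + 2/(-3 + (-5 + (-5 - 1*(-4)))**2)) = (16 + 12)*(-4 + 2/(-3 + (-5 + (-5 + 4))**2)) = 28*(-4 + 2/(-3 + (-5 - 1)**2)) = 28*(-4 + 2/(-3 + (-6)**2)) = 28*(-4 + 2/(-3 + 36)) = 28*(-4 + 2/33) = 28*(-130/33) = -3640/33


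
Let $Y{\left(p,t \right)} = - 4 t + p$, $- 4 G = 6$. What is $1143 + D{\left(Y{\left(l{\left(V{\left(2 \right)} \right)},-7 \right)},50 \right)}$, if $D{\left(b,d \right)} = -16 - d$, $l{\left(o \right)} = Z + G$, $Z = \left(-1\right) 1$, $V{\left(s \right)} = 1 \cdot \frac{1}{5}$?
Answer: $1077$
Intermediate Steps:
$G = - \frac{3}{2}$ ($G = \left(- \frac{1}{4}\right) 6 = - \frac{3}{2} \approx -1.5$)
$V{\left(s \right)} = \frac{1}{5}$ ($V{\left(s \right)} = 1 \cdot \frac{1}{5} = \frac{1}{5}$)
$Z = -1$
$l{\left(o \right)} = - \frac{5}{2}$ ($l{\left(o \right)} = -1 - \frac{3}{2} = - \frac{5}{2}$)
$Y{\left(p,t \right)} = p - 4 t$
$1143 + D{\left(Y{\left(l{\left(V{\left(2 \right)} \right)},-7 \right)},50 \right)} = 1143 - 66 = 1077$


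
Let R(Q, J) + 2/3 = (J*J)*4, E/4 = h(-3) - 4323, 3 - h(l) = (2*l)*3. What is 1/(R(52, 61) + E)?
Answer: -3/6974 ≈ -0.00043017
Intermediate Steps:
h(l) = 3 - 6*l (h(l) = 3 - 2*l*3 = 3 - 6*l)
E = -17208 (E = 4*((3 - 6*(-3)) - 4323) = 4*((3 + 18) - 4323) = 4*(21 - 4323) = 4*(-4302) = -17208)
R(Q, J) = -⅔ + 4*J² (R(Q, J) = -⅔ + (J*J)*4 = -⅔ + J²*4 = -⅔ + 4*J²)
1/(R(52, 61) + E) = 1/((-⅔ + 4*61²) - 17208) = 1/((-⅔ + 4*3721) - 17208) = 1/((-⅔ + 14884) - 17208) = 1/(44650/3 - 17208) = 1/(-6974/3) = -3/6974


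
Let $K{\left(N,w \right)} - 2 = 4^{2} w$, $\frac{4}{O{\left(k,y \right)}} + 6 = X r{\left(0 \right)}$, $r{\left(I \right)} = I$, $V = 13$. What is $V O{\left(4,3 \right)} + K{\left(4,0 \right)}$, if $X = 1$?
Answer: $- \frac{20}{3} \approx -6.6667$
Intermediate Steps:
$O{\left(k,y \right)} = - \frac{2}{3}$ ($O{\left(k,y \right)} = \frac{4}{-6 + 1 \cdot 0} = \frac{4}{-6 + 0} = \frac{4}{-6} = 4 \left(- \frac{1}{6}\right) = - \frac{2}{3}$)
$K{\left(N,w \right)} = 2 + 16 w$ ($K{\left(N,w \right)} = 2 + 4^{2} w = 2 + 16 w$)
$V O{\left(4,3 \right)} + K{\left(4,0 \right)} = 13 \left(- \frac{2}{3}\right) + \left(2 + 16 \cdot 0\right) = - \frac{26}{3} + \left(2 + 0\right) = - \frac{26}{3} + 2 = - \frac{20}{3}$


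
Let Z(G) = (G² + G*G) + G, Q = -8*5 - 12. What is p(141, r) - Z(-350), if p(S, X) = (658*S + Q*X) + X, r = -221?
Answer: -140601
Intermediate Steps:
Q = -52 (Q = -40 - 12 = -52)
Z(G) = G + 2*G² (Z(G) = (G² + G²) + G = 2*G² + G = G + 2*G²)
p(S, X) = -51*X + 658*S (p(S, X) = (658*S - 52*X) + X = (-52*X + 658*S) + X = -51*X + 658*S)
p(141, r) - Z(-350) = (-51*(-221) + 658*141) - (-350)*(1 + 2*(-350)) = (11271 + 92778) - (-350)*(1 - 700) = 104049 - (-350)*(-699) = 104049 - 1*244650 = 104049 - 244650 = -140601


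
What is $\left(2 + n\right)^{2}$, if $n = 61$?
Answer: $3969$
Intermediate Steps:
$\left(2 + n\right)^{2} = \left(2 + 61\right)^{2} = 63^{2} = 3969$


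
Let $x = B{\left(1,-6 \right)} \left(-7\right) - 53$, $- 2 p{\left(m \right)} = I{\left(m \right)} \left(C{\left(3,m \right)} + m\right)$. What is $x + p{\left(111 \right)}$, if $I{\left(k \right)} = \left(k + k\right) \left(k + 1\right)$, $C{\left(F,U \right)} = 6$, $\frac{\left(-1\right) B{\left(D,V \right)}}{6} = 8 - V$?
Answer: $-1454009$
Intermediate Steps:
$B{\left(D,V \right)} = -48 + 6 V$ ($B{\left(D,V \right)} = - 6 \left(8 - V\right) = -48 + 6 V$)
$I{\left(k \right)} = 2 k \left(1 + k\right)$
$p{\left(m \right)} = - m \left(1 + m\right) \left(6 + m\right)$ ($p{\left(m \right)} = - \frac{2 m \left(1 + m\right) \left(6 + m\right)}{2} = - m \left(1 + m\right) \left(6 + m\right)$)
$x = 535$ ($x = \left(-48 + 6 \left(-6\right)\right) \left(-7\right) - 53 = \left(-48 - 36\right) \left(-7\right) - 53 = \left(-84\right) \left(-7\right) - 53 = 588 - 53 = 535$)
$x + p{\left(111 \right)} = 535 - 111 \left(1 + 111\right) \left(6 + 111\right) = 535 - 111 \cdot 112 \cdot 117 = 535 - 1454544 = -1454009$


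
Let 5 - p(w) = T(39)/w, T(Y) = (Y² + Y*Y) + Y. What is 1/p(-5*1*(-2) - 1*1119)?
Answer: 1109/8626 ≈ 0.12856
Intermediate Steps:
T(Y) = Y + 2*Y² (T(Y) = (Y² + Y²) + Y = 2*Y² + Y = Y + 2*Y²)
p(w) = 5 - 3081/w (p(w) = 5 - 39*(1 + 2*39)/w = 5 - 39*(1 + 78)/w = 5 - 39*79/w = 5 - 3081/w)
1/p(-5*1*(-2) - 1*1119) = 1/(5 - 3081/(-5*1*(-2) - 1*1119)) = 1/(5 - 3081/(-5*(-2) - 1119)) = 1/(5 - 3081/(10 - 1119)) = 1/(5 - 3081/(-1109)) = 1/(5 - 3081*(-1/1109)) = 1/(5 + 3081/1109) = 1/(8626/1109) = 1109/8626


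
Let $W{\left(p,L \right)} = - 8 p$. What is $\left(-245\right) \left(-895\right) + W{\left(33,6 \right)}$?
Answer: $219011$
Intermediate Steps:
$\left(-245\right) \left(-895\right) + W{\left(33,6 \right)} = \left(-245\right) \left(-895\right) - 264 = 219275 - 264 = 219011$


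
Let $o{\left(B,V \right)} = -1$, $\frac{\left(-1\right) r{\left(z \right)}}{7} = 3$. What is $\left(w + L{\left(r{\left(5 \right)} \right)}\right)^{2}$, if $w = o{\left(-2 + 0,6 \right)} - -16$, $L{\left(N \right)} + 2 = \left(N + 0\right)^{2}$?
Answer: $206116$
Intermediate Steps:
$r{\left(z \right)} = -21$ ($r{\left(z \right)} = \left(-7\right) 3 = -21$)
$L{\left(N \right)} = -2 + N^{2}$ ($L{\left(N \right)} = -2 + \left(N + 0\right)^{2} = -2 + N^{2}$)
$w = 15$ ($w = -1 - -16 = -1 + 16 = 15$)
$\left(w + L{\left(r{\left(5 \right)} \right)}\right)^{2} = \left(15 - \left(2 - \left(-21\right)^{2}\right)\right)^{2} = \left(15 + \left(-2 + 441\right)\right)^{2} = \left(15 + 439\right)^{2} = 454^{2} = 206116$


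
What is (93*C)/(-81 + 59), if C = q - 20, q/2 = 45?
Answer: -3255/11 ≈ -295.91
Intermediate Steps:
q = 90 (q = 2*45 = 90)
C = 70 (C = 90 - 20 = 70)
(93*C)/(-81 + 59) = (93*70)/(-81 + 59) = 6510/(-22) = 6510*(-1/22) = -3255/11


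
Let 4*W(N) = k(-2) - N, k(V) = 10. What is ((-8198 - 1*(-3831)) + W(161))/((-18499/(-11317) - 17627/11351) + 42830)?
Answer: -2263323825273/22007683612000 ≈ -0.10284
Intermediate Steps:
W(N) = 5/2 - N/4 (W(N) = (10 - N)/4 = 5/2 - N/4)
((-8198 - 1*(-3831)) + W(161))/((-18499/(-11317) - 17627/11351) + 42830) = ((-8198 - 1*(-3831)) + (5/2 - ¼*161))/((-18499/(-11317) - 17627/11351) + 42830) = ((-8198 + 3831) + (5/2 - 161/4))/((-18499*(-1/11317) - 17627*1/11351) + 42830) = (-4367 - 151/4)/((18499/11317 - 17627/11351) + 42830) = -17619/(4*(10497390/128459267 + 42830)) = -17619/(4*5501920903000/128459267) = -17619/4*128459267/5501920903000 = -2263323825273/22007683612000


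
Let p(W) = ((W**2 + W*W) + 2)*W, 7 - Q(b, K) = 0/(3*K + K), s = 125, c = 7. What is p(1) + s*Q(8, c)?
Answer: 879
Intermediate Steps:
Q(b, K) = 7 (Q(b, K) = 7 - 0/(3*K + K) = 7 - 0/(4*K) = 7 - 0*1/(4*K) = 7 - 1*0 = 7 + 0 = 7)
p(W) = W*(2 + 2*W**2) (p(W) = ((W**2 + W**2) + 2)*W = (2*W**2 + 2)*W = (2 + 2*W**2)*W = W*(2 + 2*W**2))
p(1) + s*Q(8, c) = 2*1*(1 + 1**2) + 125*7 = 2*1*(1 + 1) + 875 = 2*1*2 + 875 = 4 + 875 = 879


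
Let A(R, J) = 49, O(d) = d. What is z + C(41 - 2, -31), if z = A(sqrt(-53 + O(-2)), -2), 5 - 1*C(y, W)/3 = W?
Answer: 157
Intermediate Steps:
C(y, W) = 15 - 3*W
z = 49
z + C(41 - 2, -31) = 49 + (15 - 3*(-31)) = 49 + (15 + 93) = 49 + 108 = 157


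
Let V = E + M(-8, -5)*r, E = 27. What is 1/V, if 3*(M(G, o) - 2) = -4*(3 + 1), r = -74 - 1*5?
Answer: 3/871 ≈ 0.0034443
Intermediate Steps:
r = -79 (r = -74 - 5 = -79)
M(G, o) = -10/3 (M(G, o) = 2 + (-4*(3 + 1))/3 = 2 + (-4*4)/3 = 2 + (⅓)*(-16) = 2 - 16/3 = -10/3)
V = 871/3 (V = 27 - 10/3*(-79) = 27 + 790/3 = 871/3 ≈ 290.33)
1/V = 1/(871/3) = 3/871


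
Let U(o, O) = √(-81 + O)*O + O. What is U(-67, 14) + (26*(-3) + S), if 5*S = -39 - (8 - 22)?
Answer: -69 + 14*I*√67 ≈ -69.0 + 114.59*I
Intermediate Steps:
S = -5 (S = (-39 - (8 - 22))/5 = (-39 - 1*(-14))/5 = (-39 + 14)/5 = (⅕)*(-25) = -5)
U(o, O) = O + O*√(-81 + O) (U(o, O) = O*√(-81 + O) + O = O + O*√(-81 + O))
U(-67, 14) + (26*(-3) + S) = 14*(1 + √(-81 + 14)) + (26*(-3) - 5) = 14*(1 + √(-67)) + (-78 - 5) = 14*(1 + I*√67) - 83 = (14 + 14*I*√67) - 83 = -69 + 14*I*√67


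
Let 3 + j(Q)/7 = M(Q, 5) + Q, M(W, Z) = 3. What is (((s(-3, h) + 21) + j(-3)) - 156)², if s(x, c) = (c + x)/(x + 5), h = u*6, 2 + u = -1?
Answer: 110889/4 ≈ 27722.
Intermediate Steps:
u = -3 (u = -2 - 1 = -3)
h = -18 (h = -3*6 = -18)
j(Q) = 7*Q (j(Q) = -21 + 7*(3 + Q) = -21 + (21 + 7*Q) = 7*Q)
s(x, c) = (c + x)/(5 + x)
(((s(-3, h) + 21) + j(-3)) - 156)² = ((((-18 - 3)/(5 - 3) + 21) + 7*(-3)) - 156)² = (((-21/2 + 21) - 21) - 156)² = ((21/2 - 21) - 156)² = (-21/2 - 156)² = (-333/2)² = 110889/4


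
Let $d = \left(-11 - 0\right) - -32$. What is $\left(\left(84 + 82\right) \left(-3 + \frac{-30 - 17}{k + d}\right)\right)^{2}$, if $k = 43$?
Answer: $\frac{393506569}{1024} \approx 3.8428 \cdot 10^{5}$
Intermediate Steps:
$d = 21$ ($d = \left(-11 + 0\right) + 32 = -11 + 32 = 21$)
$\left(\left(84 + 82\right) \left(-3 + \frac{-30 - 17}{k + d}\right)\right)^{2} = \left(\left(84 + 82\right) \left(-3 + \frac{-30 - 17}{43 + 21}\right)\right)^{2} = \left(166 \left(-3 - \frac{47}{64}\right)\right)^{2} = \left(166 \left(- \frac{239}{64}\right)\right)^{2} = \left(- \frac{19837}{32}\right)^{2} = \frac{393506569}{1024}$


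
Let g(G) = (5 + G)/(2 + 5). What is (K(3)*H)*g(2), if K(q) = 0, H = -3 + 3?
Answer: 0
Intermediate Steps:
H = 0
g(G) = 5/7 + G/7 (g(G) = (5 + G)/7 = (5 + G)*(1/7) = 5/7 + G/7)
(K(3)*H)*g(2) = (0*0)*(5/7 + (1/7)*2) = 0*(5/7 + 2/7) = 0*1 = 0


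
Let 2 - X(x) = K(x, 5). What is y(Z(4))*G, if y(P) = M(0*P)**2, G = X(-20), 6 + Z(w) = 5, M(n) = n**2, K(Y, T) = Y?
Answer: 0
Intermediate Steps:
X(x) = 2 - x
Z(w) = -1 (Z(w) = -6 + 5 = -1)
G = 22 (G = 2 - 1*(-20) = 2 + 20 = 22)
y(P) = 0 (y(P) = ((0*P)**2)**2 = (0**2)**2 = 0**2 = 0)
y(Z(4))*G = 0*22 = 0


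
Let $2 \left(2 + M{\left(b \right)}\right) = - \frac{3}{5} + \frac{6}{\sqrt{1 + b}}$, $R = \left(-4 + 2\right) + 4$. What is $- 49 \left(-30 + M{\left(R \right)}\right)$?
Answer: $\frac{15827}{10} - 49 \sqrt{3} \approx 1497.8$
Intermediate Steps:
$R = 2$ ($R = -2 + 4 = 2$)
$M{\left(b \right)} = - \frac{23}{10} + \frac{3}{\sqrt{1 + b}}$ ($M{\left(b \right)} = -2 + \frac{- \frac{3}{5} + \frac{6}{\sqrt{1 + b}}}{2} = -2 - \left(\frac{3}{10} - \frac{3}{\sqrt{1 + b}}\right) = - \frac{23}{10} + \frac{3}{\sqrt{1 + b}}$)
$- 49 \left(-30 + M{\left(R \right)}\right) = - 49 \left(-30 - \left(\frac{23}{10} - \frac{3}{\sqrt{1 + 2}}\right)\right) = - 49 \left(-30 - \left(\frac{23}{10} - \frac{3}{\sqrt{3}}\right)\right) = - 49 \left(-30 - \left(\frac{23}{10} - 3 \frac{\sqrt{3}}{3}\right)\right) = - 49 \left(-30 - \left(\frac{23}{10} - \sqrt{3}\right)\right) = - 49 \left(- \frac{323}{10} + \sqrt{3}\right) = \frac{15827}{10} - 49 \sqrt{3}$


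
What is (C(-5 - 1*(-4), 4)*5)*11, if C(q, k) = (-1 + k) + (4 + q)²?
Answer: 660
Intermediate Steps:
C(q, k) = -1 + k + (4 + q)²
(C(-5 - 1*(-4), 4)*5)*11 = ((-1 + 4 + (4 + (-5 - 1*(-4)))²)*5)*11 = ((-1 + 4 + (4 + (-5 + 4))²)*5)*11 = ((-1 + 4 + (4 - 1)²)*5)*11 = ((-1 + 4 + 3²)*5)*11 = ((-1 + 4 + 9)*5)*11 = (12*5)*11 = 60*11 = 660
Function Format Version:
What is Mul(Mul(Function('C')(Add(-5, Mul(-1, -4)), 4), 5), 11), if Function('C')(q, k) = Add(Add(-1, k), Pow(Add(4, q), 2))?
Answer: 660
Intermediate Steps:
Function('C')(q, k) = Add(-1, k, Pow(Add(4, q), 2))
Mul(Mul(Function('C')(Add(-5, Mul(-1, -4)), 4), 5), 11) = Mul(Mul(Add(-1, 4, Pow(Add(4, Add(-5, Mul(-1, -4))), 2)), 5), 11) = Mul(Mul(Add(-1, 4, Pow(Add(4, Add(-5, 4)), 2)), 5), 11) = Mul(Mul(Add(-1, 4, Pow(Add(4, -1), 2)), 5), 11) = Mul(Mul(Add(-1, 4, Pow(3, 2)), 5), 11) = Mul(Mul(Add(-1, 4, 9), 5), 11) = Mul(Mul(12, 5), 11) = Mul(60, 11) = 660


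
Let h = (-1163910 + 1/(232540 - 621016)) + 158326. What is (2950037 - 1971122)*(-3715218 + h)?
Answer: -598416703622192665/129492 ≈ -4.6213e+12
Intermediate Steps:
h = -390645249985/388476 (h = (-1163910 + 1/(-388476)) + 158326 = (-1163910 - 1/388476) + 158326 = -452151101161/388476 + 158326 = -390645249985/388476 ≈ -1.0056e+6)
(2950037 - 1971122)*(-3715218 + h) = (2950037 - 1971122)*(-3715218 - 390645249985/388476) = 978915*(-1833918277753/388476) = -598416703622192665/129492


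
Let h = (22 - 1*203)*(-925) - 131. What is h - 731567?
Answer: -564273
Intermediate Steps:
h = 167294 (h = (22 - 203)*(-925) - 131 = -181*(-925) - 131 = 167425 - 131 = 167294)
h - 731567 = 167294 - 731567 = -564273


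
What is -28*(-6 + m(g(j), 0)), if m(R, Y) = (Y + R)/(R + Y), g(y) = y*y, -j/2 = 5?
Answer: 140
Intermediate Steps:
j = -10 (j = -2*5 = -10)
g(y) = y²
m(R, Y) = 1 (m(R, Y) = (R + Y)/(R + Y) = 1)
-28*(-6 + m(g(j), 0)) = -28*(-6 + 1) = -28*(-5) = 140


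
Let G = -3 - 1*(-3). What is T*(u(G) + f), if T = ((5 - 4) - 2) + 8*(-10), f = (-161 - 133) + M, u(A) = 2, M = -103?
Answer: 31995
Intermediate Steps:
G = 0 (G = -3 + 3 = 0)
f = -397 (f = (-161 - 133) - 103 = -294 - 103 = -397)
T = -81 (T = (1 - 2) - 80 = -1 - 80 = -81)
T*(u(G) + f) = -81*(2 - 397) = -81*(-395) = 31995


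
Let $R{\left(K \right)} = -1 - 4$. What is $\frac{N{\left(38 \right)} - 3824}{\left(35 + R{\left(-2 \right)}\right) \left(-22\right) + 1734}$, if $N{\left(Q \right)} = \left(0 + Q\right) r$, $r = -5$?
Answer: $- \frac{669}{179} \approx -3.7374$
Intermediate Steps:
$R{\left(K \right)} = -5$ ($R{\left(K \right)} = -1 - 4 = -5$)
$N{\left(Q \right)} = - 5 Q$ ($N{\left(Q \right)} = \left(0 + Q\right) \left(-5\right) = Q \left(-5\right) = - 5 Q$)
$\frac{N{\left(38 \right)} - 3824}{\left(35 + R{\left(-2 \right)}\right) \left(-22\right) + 1734} = \frac{\left(-5\right) 38 - 3824}{\left(35 - 5\right) \left(-22\right) + 1734} = \frac{-190 - 3824}{30 \left(-22\right) + 1734} = - \frac{4014}{-660 + 1734} = - \frac{4014}{1074} = \left(-4014\right) \frac{1}{1074} = - \frac{669}{179}$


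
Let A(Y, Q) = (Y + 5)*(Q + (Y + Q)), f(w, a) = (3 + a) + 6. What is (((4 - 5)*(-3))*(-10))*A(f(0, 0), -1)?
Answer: -2940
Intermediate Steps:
f(w, a) = 9 + a
A(Y, Q) = (5 + Y)*(Y + 2*Q) (A(Y, Q) = (5 + Y)*(Q + (Q + Y)) = (5 + Y)*(Y + 2*Q))
(((4 - 5)*(-3))*(-10))*A(f(0, 0), -1) = (((4 - 5)*(-3))*(-10))*((9 + 0)² + 5*(9 + 0) + 10*(-1) + 2*(-1)*(9 + 0)) = (-1*(-3)*(-10))*(9² + 5*9 - 10 + 2*(-1)*9) = (3*(-10))*(81 + 45 - 10 - 18) = -30*98 = -2940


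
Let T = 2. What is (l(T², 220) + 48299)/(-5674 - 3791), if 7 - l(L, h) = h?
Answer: -48086/9465 ≈ -5.0804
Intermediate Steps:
l(L, h) = 7 - h
(l(T², 220) + 48299)/(-5674 - 3791) = ((7 - 1*220) + 48299)/(-5674 - 3791) = ((7 - 220) + 48299)/(-9465) = (-213 + 48299)*(-1/9465) = 48086*(-1/9465) = -48086/9465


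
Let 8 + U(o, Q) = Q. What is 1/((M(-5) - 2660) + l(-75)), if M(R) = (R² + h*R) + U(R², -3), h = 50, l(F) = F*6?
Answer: -1/3346 ≈ -0.00029886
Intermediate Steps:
U(o, Q) = -8 + Q
l(F) = 6*F
M(R) = -11 + R² + 50*R (M(R) = (R² + 50*R) + (-8 - 3) = (R² + 50*R) - 11 = -11 + R² + 50*R)
1/((M(-5) - 2660) + l(-75)) = 1/(((-11 + (-5)² + 50*(-5)) - 2660) + 6*(-75)) = 1/(((-11 + 25 - 250) - 2660) - 450) = 1/((-236 - 2660) - 450) = 1/(-2896 - 450) = 1/(-3346) = -1/3346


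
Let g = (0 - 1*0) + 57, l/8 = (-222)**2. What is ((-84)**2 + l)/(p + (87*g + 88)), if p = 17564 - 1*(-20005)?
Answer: 50166/5327 ≈ 9.4173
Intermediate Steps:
l = 394272 (l = 8*(-222)**2 = 8*49284 = 394272)
g = 57 (g = (0 + 0) + 57 = 0 + 57 = 57)
p = 37569 (p = 17564 + 20005 = 37569)
((-84)**2 + l)/(p + (87*g + 88)) = ((-84)**2 + 394272)/(37569 + (87*57 + 88)) = (7056 + 394272)/(37569 + (4959 + 88)) = 401328/(37569 + 5047) = 401328/42616 = 401328*(1/42616) = 50166/5327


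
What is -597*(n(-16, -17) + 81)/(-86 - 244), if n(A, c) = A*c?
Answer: 70247/110 ≈ 638.61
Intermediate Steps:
-597*(n(-16, -17) + 81)/(-86 - 244) = -597*(-16*(-17) + 81)/(-86 - 244) = -597/((-330/(272 + 81))) = -597/((-330/353)) = -597/((-330*1/353)) = -597/(-330/353) = -597*(-353/330) = 70247/110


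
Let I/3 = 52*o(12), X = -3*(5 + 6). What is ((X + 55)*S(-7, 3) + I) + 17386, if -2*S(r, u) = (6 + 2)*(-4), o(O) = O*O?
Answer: 40202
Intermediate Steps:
o(O) = O²
X = -33 (X = -3*11 = -33)
I = 22464 (I = 3*(52*12²) = 3*(52*144) = 3*7488 = 22464)
S(r, u) = 16 (S(r, u) = -(6 + 2)*(-4)/2 = -4*(-4) = -½*(-32) = 16)
((X + 55)*S(-7, 3) + I) + 17386 = ((-33 + 55)*16 + 22464) + 17386 = (22*16 + 22464) + 17386 = (352 + 22464) + 17386 = 22816 + 17386 = 40202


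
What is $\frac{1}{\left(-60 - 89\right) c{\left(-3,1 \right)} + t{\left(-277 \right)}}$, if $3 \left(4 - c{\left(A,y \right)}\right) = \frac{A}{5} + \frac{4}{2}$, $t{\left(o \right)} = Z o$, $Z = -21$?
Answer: $\frac{15}{79358} \approx 0.00018902$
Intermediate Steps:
$t{\left(o \right)} = - 21 o$
$c{\left(A,y \right)} = \frac{10}{3} - \frac{A}{15}$ ($c{\left(A,y \right)} = 4 - \frac{\frac{A}{5} + \frac{4}{2}}{3} = 4 - \frac{A \frac{1}{5} + 4 \cdot \frac{1}{2}}{3} = 4 - \frac{\frac{A}{5} + 2}{3} = 4 - \frac{2 + \frac{A}{5}}{3} = 4 - \left(\frac{2}{3} + \frac{A}{15}\right) = \frac{10}{3} - \frac{A}{15}$)
$\frac{1}{\left(-60 - 89\right) c{\left(-3,1 \right)} + t{\left(-277 \right)}} = \frac{1}{\left(-60 - 89\right) \left(\frac{10}{3} - - \frac{1}{5}\right) - -5817} = \frac{1}{- 149 \left(\frac{10}{3} + \frac{1}{5}\right) + 5817} = \frac{1}{\left(-149\right) \frac{53}{15} + 5817} = \frac{1}{- \frac{7897}{15} + 5817} = \frac{1}{\frac{79358}{15}} = \frac{15}{79358}$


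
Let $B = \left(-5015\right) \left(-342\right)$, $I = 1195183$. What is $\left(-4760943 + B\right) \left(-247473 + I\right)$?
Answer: $-2886547438230$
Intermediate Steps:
$B = 1715130$
$\left(-4760943 + B\right) \left(-247473 + I\right) = \left(-4760943 + 1715130\right) \left(-247473 + 1195183\right) = \left(-3045813\right) 947710 = -2886547438230$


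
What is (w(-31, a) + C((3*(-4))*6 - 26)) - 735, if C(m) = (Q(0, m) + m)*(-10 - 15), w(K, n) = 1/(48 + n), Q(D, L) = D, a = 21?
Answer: 118336/69 ≈ 1715.0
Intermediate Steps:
C(m) = -25*m (C(m) = (0 + m)*(-10 - 15) = m*(-25) = -25*m)
(w(-31, a) + C((3*(-4))*6 - 26)) - 735 = (1/(48 + 21) - 25*((3*(-4))*6 - 26)) - 735 = (1/69 - 25*(-12*6 - 26)) - 735 = (1/69 - 25*(-72 - 26)) - 735 = (1/69 - 25*(-98)) - 735 = (1/69 + 2450) - 735 = 169051/69 - 735 = 118336/69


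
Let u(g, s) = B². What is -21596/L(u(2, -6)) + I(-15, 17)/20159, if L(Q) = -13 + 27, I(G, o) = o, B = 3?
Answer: -217676763/141113 ≈ -1542.6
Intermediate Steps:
u(g, s) = 9 (u(g, s) = 3² = 9)
L(Q) = 14
-21596/L(u(2, -6)) + I(-15, 17)/20159 = -21596/14 + 17/20159 = -21596*1/14 + 17*(1/20159) = -10798/7 + 17/20159 = -217676763/141113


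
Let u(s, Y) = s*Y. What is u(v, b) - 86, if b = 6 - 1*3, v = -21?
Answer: -149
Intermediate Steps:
b = 3 (b = 6 - 3 = 3)
u(s, Y) = Y*s
u(v, b) - 86 = 3*(-21) - 86 = -63 - 86 = -149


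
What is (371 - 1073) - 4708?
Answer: -5410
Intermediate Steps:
(371 - 1073) - 4708 = -702 - 4708 = -5410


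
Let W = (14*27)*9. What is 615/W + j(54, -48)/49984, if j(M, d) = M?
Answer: 2576989/14170464 ≈ 0.18186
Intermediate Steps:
W = 3402 (W = 378*9 = 3402)
615/W + j(54, -48)/49984 = 615/3402 + 54/49984 = 615*(1/3402) + 54*(1/49984) = 205/1134 + 27/24992 = 2576989/14170464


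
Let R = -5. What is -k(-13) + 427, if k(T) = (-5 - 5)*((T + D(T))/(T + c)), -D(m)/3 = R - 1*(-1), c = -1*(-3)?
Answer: 428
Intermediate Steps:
c = 3
D(m) = 12 (D(m) = -3*(-5 - 1*(-1)) = -3*(-5 + 1) = -3*(-4) = 12)
k(T) = -10*(12 + T)/(3 + T) (k(T) = (-5 - 5)*((T + 12)/(T + 3)) = -10*(12 + T)/(3 + T))
-k(-13) + 427 = -10*(-12 - 1*(-13))/(3 - 13) + 427 = -10*(-12 + 13)/(-10) + 427 = -10*(-1)/10 + 427 = -1*(-1) + 427 = 1 + 427 = 428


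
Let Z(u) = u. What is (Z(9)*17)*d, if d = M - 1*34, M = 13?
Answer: -3213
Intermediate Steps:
d = -21 (d = 13 - 1*34 = 13 - 34 = -21)
(Z(9)*17)*d = (9*17)*(-21) = 153*(-21) = -3213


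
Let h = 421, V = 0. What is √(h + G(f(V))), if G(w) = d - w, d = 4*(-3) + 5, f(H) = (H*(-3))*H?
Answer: 3*√46 ≈ 20.347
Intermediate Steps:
f(H) = -3*H² (f(H) = (-3*H)*H = -3*H²)
d = -7 (d = -12 + 5 = -7)
G(w) = -7 - w
√(h + G(f(V))) = √(421 + (-7 - (-3)*0²)) = √(421 + (-7 - (-3)*0)) = √(421 + (-7 - 1*0)) = √(421 + (-7 + 0)) = √(421 - 7) = √414 = 3*√46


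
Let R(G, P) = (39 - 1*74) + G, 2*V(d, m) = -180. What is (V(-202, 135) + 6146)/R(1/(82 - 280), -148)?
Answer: -1199088/6931 ≈ -173.00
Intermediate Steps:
V(d, m) = -90 (V(d, m) = (½)*(-180) = -90)
R(G, P) = -35 + G (R(G, P) = (39 - 74) + G = -35 + G)
(V(-202, 135) + 6146)/R(1/(82 - 280), -148) = (-90 + 6146)/(-35 + 1/(82 - 280)) = 6056/(-35 + 1/(-198)) = 6056/(-35 - 1/198) = 6056/(-6931/198) = 6056*(-198/6931) = -1199088/6931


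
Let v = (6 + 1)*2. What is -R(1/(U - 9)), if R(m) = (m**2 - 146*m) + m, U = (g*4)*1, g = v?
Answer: 6814/2209 ≈ 3.0847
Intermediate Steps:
v = 14 (v = 7*2 = 14)
g = 14
U = 56 (U = (14*4)*1 = 56*1 = 56)
R(m) = m**2 - 145*m
-R(1/(U - 9)) = -(-145 + 1/(56 - 9))/(56 - 9) = -(-145 + 1/47)/47 = -(-6814)/(47*47) = -1*(-6814/2209) = 6814/2209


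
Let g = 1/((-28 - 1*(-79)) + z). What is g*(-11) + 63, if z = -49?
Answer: 115/2 ≈ 57.500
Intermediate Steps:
g = ½ (g = 1/((-28 - 1*(-79)) - 49) = 1/((-28 + 79) - 49) = 1/(51 - 49) = 1/2 = ½ ≈ 0.50000)
g*(-11) + 63 = (½)*(-11) + 63 = -11/2 + 63 = 115/2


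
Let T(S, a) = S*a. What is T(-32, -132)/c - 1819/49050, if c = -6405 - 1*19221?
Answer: -42300149/209492550 ≈ -0.20192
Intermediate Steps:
c = -25626 (c = -6405 - 19221 = -25626)
T(-32, -132)/c - 1819/49050 = -32*(-132)/(-25626) - 1819/49050 = 4224*(-1/25626) - 1819*1/49050 = -704/4271 - 1819/49050 = -42300149/209492550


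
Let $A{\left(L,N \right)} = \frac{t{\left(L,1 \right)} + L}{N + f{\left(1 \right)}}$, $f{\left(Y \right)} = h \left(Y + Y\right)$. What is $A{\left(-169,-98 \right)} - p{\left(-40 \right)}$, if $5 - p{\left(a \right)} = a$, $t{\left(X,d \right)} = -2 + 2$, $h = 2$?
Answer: $- \frac{4061}{94} \approx -43.202$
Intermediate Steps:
$f{\left(Y \right)} = 4 Y$ ($f{\left(Y \right)} = 2 \left(Y + Y\right) = 2 \cdot 2 Y = 4 Y$)
$t{\left(X,d \right)} = 0$
$A{\left(L,N \right)} = \frac{L}{4 + N}$ ($A{\left(L,N \right)} = \frac{0 + L}{N + 4 \cdot 1} = \frac{L}{N + 4} = \frac{L}{4 + N}$)
$p{\left(a \right)} = 5 - a$
$A{\left(-169,-98 \right)} - p{\left(-40 \right)} = - \frac{169}{4 - 98} - \left(5 - -40\right) = - \frac{169}{-94} - \left(5 + 40\right) = \left(-169\right) \left(- \frac{1}{94}\right) - 45 = \frac{169}{94} - 45 = - \frac{4061}{94}$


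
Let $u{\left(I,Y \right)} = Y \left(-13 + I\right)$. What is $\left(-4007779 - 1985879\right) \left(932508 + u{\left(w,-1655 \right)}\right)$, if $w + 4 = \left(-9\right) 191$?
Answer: $-22809392960904$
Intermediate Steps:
$w = -1723$ ($w = -4 - 1719 = -1723$)
$\left(-4007779 - 1985879\right) \left(932508 + u{\left(w,-1655 \right)}\right) = \left(-4007779 - 1985879\right) \left(932508 - 1655 \left(-13 - 1723\right)\right) = - 5993658 \left(932508 - -2873080\right) = - 5993658 \left(932508 + 2873080\right) = \left(-5993658\right) 3805588 = -22809392960904$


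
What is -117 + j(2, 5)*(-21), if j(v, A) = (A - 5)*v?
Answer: -117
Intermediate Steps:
j(v, A) = v*(-5 + A) (j(v, A) = (-5 + A)*v = v*(-5 + A))
-117 + j(2, 5)*(-21) = -117 + (2*(-5 + 5))*(-21) = -117 + (2*0)*(-21) = -117 + 0*(-21) = -117 + 0 = -117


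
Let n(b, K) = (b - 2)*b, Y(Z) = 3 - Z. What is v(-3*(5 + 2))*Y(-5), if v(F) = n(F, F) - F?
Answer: 4032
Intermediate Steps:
n(b, K) = b*(-2 + b) (n(b, K) = (-2 + b)*b = b*(-2 + b))
v(F) = -F + F*(-2 + F) (v(F) = F*(-2 + F) - F = -F + F*(-2 + F))
v(-3*(5 + 2))*Y(-5) = ((-3*(5 + 2))*(-3 - 3*(5 + 2)))*(3 - 1*(-5)) = ((-3*7)*(-3 - 3*7))*(3 + 5) = -21*(-3 - 21)*8 = -21*(-24)*8 = 504*8 = 4032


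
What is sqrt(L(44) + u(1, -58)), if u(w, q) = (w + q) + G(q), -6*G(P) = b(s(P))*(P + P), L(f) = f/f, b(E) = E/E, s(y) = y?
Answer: I*sqrt(330)/3 ≈ 6.0553*I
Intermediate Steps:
b(E) = 1
L(f) = 1
G(P) = -P/3 (G(P) = -(P + P)/6 = -2*P/6 = -P/3)
u(w, q) = w + 2*q/3 (u(w, q) = (w + q) - q/3 = (q + w) - q/3 = w + 2*q/3)
sqrt(L(44) + u(1, -58)) = sqrt(1 + (1 + (2/3)*(-58))) = sqrt(1 + (1 - 116/3)) = sqrt(1 - 113/3) = sqrt(-110/3) = I*sqrt(330)/3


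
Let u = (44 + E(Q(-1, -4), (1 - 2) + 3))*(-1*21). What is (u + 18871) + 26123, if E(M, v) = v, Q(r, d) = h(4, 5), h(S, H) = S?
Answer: 44028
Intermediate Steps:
Q(r, d) = 4
u = -966 (u = (44 + ((1 - 2) + 3))*(-1*21) = (44 + (-1 + 3))*(-21) = (44 + 2)*(-21) = 46*(-21) = -966)
(u + 18871) + 26123 = (-966 + 18871) + 26123 = 17905 + 26123 = 44028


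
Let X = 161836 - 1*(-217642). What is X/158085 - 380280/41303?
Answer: -44442983966/6529384755 ≈ -6.8066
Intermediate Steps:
X = 379478 (X = 161836 + 217642 = 379478)
X/158085 - 380280/41303 = 379478/158085 - 380280/41303 = -44442983966/6529384755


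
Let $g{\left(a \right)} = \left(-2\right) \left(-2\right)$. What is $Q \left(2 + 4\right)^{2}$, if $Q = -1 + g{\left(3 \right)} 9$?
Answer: $1260$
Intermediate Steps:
$g{\left(a \right)} = 4$
$Q = 35$ ($Q = -1 + 4 \cdot 9 = -1 + 36 = 35$)
$Q \left(2 + 4\right)^{2} = 35 \left(2 + 4\right)^{2} = 35 \cdot 6^{2} = 35 \cdot 36 = 1260$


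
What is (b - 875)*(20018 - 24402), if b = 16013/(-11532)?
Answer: 11076738248/2883 ≈ 3.8421e+6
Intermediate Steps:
b = -16013/11532 (b = 16013*(-1/11532) = -16013/11532 ≈ -1.3886)
(b - 875)*(20018 - 24402) = (-16013/11532 - 875)*(20018 - 24402) = -10106513/11532*(-4384) = 11076738248/2883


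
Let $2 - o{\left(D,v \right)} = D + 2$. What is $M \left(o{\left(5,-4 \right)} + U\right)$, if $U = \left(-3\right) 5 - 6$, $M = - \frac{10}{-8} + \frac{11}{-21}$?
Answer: $- \frac{793}{42} \approx -18.881$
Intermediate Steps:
$M = \frac{61}{84}$ ($M = \left(-10\right) \left(- \frac{1}{8}\right) + 11 \left(- \frac{1}{21}\right) = \frac{5}{4} - \frac{11}{21} = \frac{61}{84} \approx 0.72619$)
$o{\left(D,v \right)} = - D$ ($o{\left(D,v \right)} = 2 - \left(D + 2\right) = 2 - \left(2 + D\right) = - D$)
$U = -21$ ($U = -15 - 6 = -21$)
$M \left(o{\left(5,-4 \right)} + U\right) = \frac{61 \left(\left(-1\right) 5 - 21\right)}{84} = \frac{61 \left(-5 - 21\right)}{84} = \frac{61}{84} \left(-26\right) = - \frac{793}{42}$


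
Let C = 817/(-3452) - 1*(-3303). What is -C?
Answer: -11401139/3452 ≈ -3302.8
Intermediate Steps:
C = 11401139/3452 (C = 817*(-1/3452) + 3303 = -817/3452 + 3303 = 11401139/3452 ≈ 3302.8)
-C = -1*11401139/3452 = -11401139/3452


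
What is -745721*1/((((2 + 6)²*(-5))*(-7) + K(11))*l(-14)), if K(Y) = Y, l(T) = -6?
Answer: 745721/13506 ≈ 55.214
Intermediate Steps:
-745721*1/((((2 + 6)²*(-5))*(-7) + K(11))*l(-14)) = -745721*(-1/(6*(((2 + 6)²*(-5))*(-7) + 11))) = -745721*(-1/(6*((8²*(-5))*(-7) + 11))) = -745721*(-1/(6*((64*(-5))*(-7) + 11))) = -745721*(-1/(6*(-320*(-7) + 11))) = -745721*(-1/(6*(2240 + 11))) = -745721/(2251*(-6)) = -745721/(-13506) = -745721*(-1/13506) = 745721/13506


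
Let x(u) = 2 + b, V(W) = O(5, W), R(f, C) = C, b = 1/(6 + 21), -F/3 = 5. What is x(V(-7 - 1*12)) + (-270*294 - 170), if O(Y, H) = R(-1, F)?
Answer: -2147795/27 ≈ -79548.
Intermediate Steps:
F = -15 (F = -3*5 = -15)
b = 1/27 ≈ 0.037037
O(Y, H) = -15
V(W) = -15
x(u) = 55/27 (x(u) = 2 + 1/27 = 55/27)
x(V(-7 - 1*12)) + (-270*294 - 170) = 55/27 + (-270*294 - 170) = 55/27 + (-79380 - 170) = 55/27 - 79550 = -2147795/27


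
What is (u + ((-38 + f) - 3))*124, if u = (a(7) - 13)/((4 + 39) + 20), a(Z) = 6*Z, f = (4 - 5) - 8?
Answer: -387004/63 ≈ -6142.9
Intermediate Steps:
f = -9 (f = -1 - 8 = -9)
u = 29/63 (u = (6*7 - 13)/((4 + 39) + 20) = (42 - 13)/(43 + 20) = 29/63 ≈ 0.46032)
(u + ((-38 + f) - 3))*124 = (29/63 + ((-38 - 9) - 3))*124 = (29/63 + (-47 - 3))*124 = (29/63 - 50)*124 = -3121/63*124 = -387004/63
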